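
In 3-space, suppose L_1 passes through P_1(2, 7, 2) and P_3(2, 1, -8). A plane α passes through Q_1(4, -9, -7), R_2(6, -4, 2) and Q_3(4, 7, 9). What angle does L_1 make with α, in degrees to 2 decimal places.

8.05

A direction vector for L_1 is P_3 − P_1 = (0, -6, -10).
Q_1R_2 = (2, 5, 9), Q_1Q_3 = (0, 16, 16); a normal to α is Q_1R_2 × Q_1Q_3 = (-64, -32, 32).
Using Q_1: α has equation -64x - 32y + 32z = -192.
sin θ = |n·v| / (|n||v|) = |-128| / (√6144 · √136) = 0.14003.
θ ≈ 8.05°.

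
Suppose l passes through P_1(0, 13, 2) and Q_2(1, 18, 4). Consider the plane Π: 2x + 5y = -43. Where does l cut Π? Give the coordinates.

(-4, -7, -6)

A direction vector for l is Q_2 − P_1 = (1, 5, 2).
Substitute r = (0, 13, 2) + t(1, 5, 2) into the plane: 65 + 27t = -43, so t = -4.
Intersection: (0, 13, 2) + (-4)·(1, 5, 2) = (-4, -7, -6).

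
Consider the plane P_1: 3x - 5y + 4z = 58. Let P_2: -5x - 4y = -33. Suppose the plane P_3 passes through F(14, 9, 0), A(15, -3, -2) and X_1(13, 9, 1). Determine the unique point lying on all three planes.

(9, -3, 4)

FA = (1, -12, -2), FX_1 = (-1, 0, 1); a normal to P_3 is FA × FX_1 = (-12, 1, -12).
Using F: P_3 has equation -12x + y - 12z = -159.
Solving the 3×3 linear system 3x - 5y + 4z = 58, -5x - 4y = -33, -12x + y - 12z = -159 (e.g. by elimination or Cramer's rule, determinant = 232) gives (9, -3, 4).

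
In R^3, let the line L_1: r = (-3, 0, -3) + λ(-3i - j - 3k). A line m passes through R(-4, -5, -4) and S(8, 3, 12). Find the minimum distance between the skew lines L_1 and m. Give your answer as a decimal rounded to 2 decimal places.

2.98

A direction vector for m is S − R = (12, 8, 16).
Common perpendicular direction n = (-3, -1, -3) × (12, 8, 16) = (8, 12, -12).
With w = (-4, -5, -4) − (-3, 0, -3) = (-1, -5, -1), w · n = -56.
Distance = |w · n| / |n| = |-56| / √352 ≈ 2.98.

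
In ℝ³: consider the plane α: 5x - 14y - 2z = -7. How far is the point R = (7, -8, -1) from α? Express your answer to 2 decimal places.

10.40

n·R − d = (5)·(7) + (-14)·(-8) + (-2)·(-1) − (-7) = 156; |n| = √225.
Distance = |156| / √225 = 156/√225 ≈ 10.40.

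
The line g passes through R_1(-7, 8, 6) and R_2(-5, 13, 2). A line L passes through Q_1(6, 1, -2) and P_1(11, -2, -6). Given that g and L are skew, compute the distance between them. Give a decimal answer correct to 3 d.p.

A direction vector for g is R_2 − R_1 = (2, 5, -4).
A direction vector for L is P_1 − Q_1 = (5, -3, -4).
Common perpendicular direction n = (2, 5, -4) × (5, -3, -4) = (-32, -12, -31).
With w = (6, 1, -2) − (-7, 8, 6) = (13, -7, -8), w · n = -84.
Distance = |w · n| / |n| = |-84| / √2129 ≈ 1.821.

1.821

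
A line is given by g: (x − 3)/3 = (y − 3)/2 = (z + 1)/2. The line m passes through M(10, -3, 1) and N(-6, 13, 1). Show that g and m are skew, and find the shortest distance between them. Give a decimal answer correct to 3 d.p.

g has direction (3, 2, 2) through (3, 3, -1).
A direction vector for m is N − M = (-16, 16, 0).
Common perpendicular direction n = (3, 2, 2) × (-16, 16, 0) = (-32, -32, 80).
With w = (10, -3, 1) − (3, 3, -1) = (7, -6, 2), w · n = 128.
Since n ≠ 0 the lines are not parallel, and w · n = 128 ≠ 0 so they do not intersect; hence they are skew.
Distance = |w · n| / |n| = |128| / √8448 ≈ 1.393.

1.393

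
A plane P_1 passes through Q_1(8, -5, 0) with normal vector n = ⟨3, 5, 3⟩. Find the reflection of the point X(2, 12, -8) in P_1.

(-4, 2, -14)

P_1: n·r = n·Q_1 gives 3x + 5y + 3z = -1.
λ = (n·X − d)/|n|² = (42 − (-1))/43 = 1.
Reflection = X − 2λn = (2, 12, -8) − 2·(3, 5, 3) = (-4, 2, -14).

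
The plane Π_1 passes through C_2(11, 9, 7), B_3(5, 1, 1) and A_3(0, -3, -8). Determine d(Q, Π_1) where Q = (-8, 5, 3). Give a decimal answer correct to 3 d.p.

C_2B_3 = (-6, -8, -6), C_2A_3 = (-11, -12, -15); a normal to Π_1 is C_2B_3 × C_2A_3 = (48, -24, -16).
Using C_2: Π_1 has equation 48x - 24y - 16z = 200.
n·Q − d = (48)·(-8) + (-24)·(5) + (-16)·(3) − 200 = -752; |n| = √3136.
Distance = |-752| / √3136 = 752/√3136 ≈ 13.429.

13.429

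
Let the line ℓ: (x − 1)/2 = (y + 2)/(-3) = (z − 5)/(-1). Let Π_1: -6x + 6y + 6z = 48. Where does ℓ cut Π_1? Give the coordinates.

ℓ has direction (2, -3, -1) through (1, -2, 5).
Substitute r = (1, -2, 5) + t(2, -3, -1) into the plane: 12 + (-36)t = 48, so t = -1.
Intersection: (1, -2, 5) + (-1)·(2, -3, -1) = (-1, 1, 6).

(-1, 1, 6)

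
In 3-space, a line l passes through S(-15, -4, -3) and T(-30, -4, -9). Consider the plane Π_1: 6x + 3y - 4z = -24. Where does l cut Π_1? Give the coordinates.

(0, -4, 3)

A direction vector for l is T − S = (-15, 0, -6).
Substitute r = (-15, -4, -3) + t(-15, 0, -6) into the plane: -90 + (-66)t = -24, so t = -1.
Intersection: (-15, -4, -3) + (-1)·(-15, 0, -6) = (0, -4, 3).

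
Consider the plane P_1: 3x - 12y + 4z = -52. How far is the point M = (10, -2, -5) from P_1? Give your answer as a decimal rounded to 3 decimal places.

n·M − d = (3)·(10) + (-12)·(-2) + (4)·(-5) − (-52) = 86; |n| = √169.
Distance = |86| / √169 = 86/√169 ≈ 6.615.

6.615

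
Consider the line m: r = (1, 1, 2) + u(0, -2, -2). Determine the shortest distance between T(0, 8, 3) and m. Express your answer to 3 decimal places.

4.359

Taking (1, 1, 2) on m with direction v = (0, -2, -2): w = T − (1, 1, 2) = (-1, 7, 1), and w × v = (-12, -2, 2).
Distance = |w × v| / |v| = √152 / √8 ≈ 4.359.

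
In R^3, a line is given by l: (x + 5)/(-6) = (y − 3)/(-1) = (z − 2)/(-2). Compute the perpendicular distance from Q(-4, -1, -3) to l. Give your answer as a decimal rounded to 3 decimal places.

l has direction (-6, -1, -2) through (-5, 3, 2).
Taking (-5, 3, 2) on l with direction v = (-6, -1, -2): w = Q − (-5, 3, 2) = (1, -4, -5), and w × v = (3, 32, -25).
Distance = |w × v| / |v| = √1658 / √41 ≈ 6.359.

6.359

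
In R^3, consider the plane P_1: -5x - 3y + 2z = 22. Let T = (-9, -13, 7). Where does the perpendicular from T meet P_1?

Foot = T − λn with λ = (n·T − d)/|n|² = (98 − 22)/38 = 2.
Foot = (-9, -13, 7) − 2·(-5, -3, 2) = (1, -7, 3).

(1, -7, 3)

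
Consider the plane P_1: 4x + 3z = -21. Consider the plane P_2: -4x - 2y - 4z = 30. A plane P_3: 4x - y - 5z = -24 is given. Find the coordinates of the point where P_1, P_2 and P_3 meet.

Solving the 3×3 linear system 4x + 3z = -21, -4x - 2y - 4z = 30, 4x - y - 5z = -24 (e.g. by elimination or Cramer's rule, determinant = 60) gives (-6, -5, 1).

(-6, -5, 1)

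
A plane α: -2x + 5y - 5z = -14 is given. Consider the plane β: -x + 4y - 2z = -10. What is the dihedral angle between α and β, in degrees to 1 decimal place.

cos θ = |n₁·n₂| / (|n₁||n₂|) = |32| / (√54 · √21).
θ = arccos(0.95026) ≈ 18.1°.

18.1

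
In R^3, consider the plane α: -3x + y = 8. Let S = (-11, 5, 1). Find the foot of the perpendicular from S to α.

(-2, 2, 1)

Foot = S − λn with λ = (n·S − d)/|n|² = (38 − 8)/10 = 3.
Foot = (-11, 5, 1) − 3·(-3, 1, 0) = (-2, 2, 1).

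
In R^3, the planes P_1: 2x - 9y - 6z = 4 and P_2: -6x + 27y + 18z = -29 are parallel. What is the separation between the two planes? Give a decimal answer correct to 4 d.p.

0.5152

Rescale P_2 by 1/(-3): 2x - 9y - 6z = 29/3. Then distance = |4 − (29/3)| / √121 ≈ 0.5152.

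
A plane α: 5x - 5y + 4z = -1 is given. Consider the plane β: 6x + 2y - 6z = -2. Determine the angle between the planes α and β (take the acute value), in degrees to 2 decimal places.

86.76

cos θ = |n₁·n₂| / (|n₁||n₂|) = |-4| / (√66 · √76).
θ = arccos(0.05648) ≈ 86.76°.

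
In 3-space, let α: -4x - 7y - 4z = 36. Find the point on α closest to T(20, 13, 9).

(8, -8, -3)

Foot = T − λn with λ = (n·T − d)/|n|² = (-207 − 36)/81 = -3.
Foot = (20, 13, 9) − (-3)·(-4, -7, -4) = (8, -8, -3).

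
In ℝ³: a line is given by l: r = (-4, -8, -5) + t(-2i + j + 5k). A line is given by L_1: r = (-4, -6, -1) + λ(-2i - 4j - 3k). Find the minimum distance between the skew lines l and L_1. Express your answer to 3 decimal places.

0.315

Common perpendicular direction n = (-2, 1, 5) × (-2, -4, -3) = (17, -16, 10).
With w = (-4, -6, -1) − (-4, -8, -5) = (0, 2, 4), w · n = 8.
Distance = |w · n| / |n| = |8| / √645 ≈ 0.315.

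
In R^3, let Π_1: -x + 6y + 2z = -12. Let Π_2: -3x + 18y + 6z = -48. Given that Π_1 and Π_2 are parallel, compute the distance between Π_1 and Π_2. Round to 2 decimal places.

Rescale Π_2 by 1/3: -x + 6y + 2z = -16. Then distance = |-12 − (-16)| / √41 ≈ 0.62.

0.62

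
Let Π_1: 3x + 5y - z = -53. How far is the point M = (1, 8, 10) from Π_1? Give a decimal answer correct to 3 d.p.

14.537

n·M − d = (3)·(1) + (5)·(8) + (-1)·(10) − (-53) = 86; |n| = √35.
Distance = |86| / √35 = 86/√35 ≈ 14.537.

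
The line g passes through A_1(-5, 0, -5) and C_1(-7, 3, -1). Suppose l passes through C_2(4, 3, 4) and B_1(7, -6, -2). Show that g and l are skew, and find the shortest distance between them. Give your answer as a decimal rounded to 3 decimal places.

12.075

A direction vector for g is C_1 − A_1 = (-2, 3, 4).
A direction vector for l is B_1 − C_2 = (3, -9, -6).
Common perpendicular direction n = (-2, 3, 4) × (3, -9, -6) = (18, 0, 9).
With w = (4, 3, 4) − (-5, 0, -5) = (9, 3, 9), w · n = 243.
Since n ≠ 0 the lines are not parallel, and w · n = 243 ≠ 0 so they do not intersect; hence they are skew.
Distance = |w · n| / |n| = |243| / √405 ≈ 12.075.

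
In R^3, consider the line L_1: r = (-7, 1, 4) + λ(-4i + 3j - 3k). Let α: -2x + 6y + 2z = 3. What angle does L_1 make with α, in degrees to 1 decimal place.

sin θ = |n·v| / (|n||v|) = |20| / (√44 · √34) = 0.51709.
θ ≈ 31.1°.

31.1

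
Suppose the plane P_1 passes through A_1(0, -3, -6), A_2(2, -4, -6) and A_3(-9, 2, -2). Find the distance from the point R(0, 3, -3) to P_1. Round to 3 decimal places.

A_1A_2 = (2, -1, 0), A_1A_3 = (-9, 5, 4); a normal to P_1 is A_1A_2 × A_1A_3 = (-4, -8, 1).
Using A_1: P_1 has equation -4x - 8y + z = 18.
n·R − d = (-4)·(0) + (-8)·(3) + (1)·(-3) − 18 = -45; |n| = √81.
Distance = |-45| / √81 = 45/√81 ≈ 5.000.

5.000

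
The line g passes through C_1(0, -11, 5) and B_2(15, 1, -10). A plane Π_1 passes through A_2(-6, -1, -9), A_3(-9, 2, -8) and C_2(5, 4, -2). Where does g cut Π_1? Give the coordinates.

A direction vector for g is B_2 − C_1 = (15, 12, -15).
A_2A_3 = (-3, 3, 1), A_2C_2 = (11, 5, 7); a normal to Π_1 is A_2A_3 × A_2C_2 = (16, 32, -48).
Using A_2: Π_1 has equation 16x + 32y - 48z = 304.
Substitute r = (0, -11, 5) + t(15, 12, -15) into the plane: -592 + 1344t = 304, so t = 2/3.
Intersection: (0, -11, 5) + (2/3)·(15, 12, -15) = (10, -3, -5).

(10, -3, -5)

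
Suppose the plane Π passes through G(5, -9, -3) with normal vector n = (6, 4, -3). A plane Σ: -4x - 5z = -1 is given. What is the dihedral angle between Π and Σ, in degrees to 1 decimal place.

Π: n·r = n·G gives 6x + 4y - 3z = 3.
cos θ = |n₁·n₂| / (|n₁||n₂|) = |-9| / (√61 · √41).
θ = arccos(0.17996) ≈ 79.6°.

79.6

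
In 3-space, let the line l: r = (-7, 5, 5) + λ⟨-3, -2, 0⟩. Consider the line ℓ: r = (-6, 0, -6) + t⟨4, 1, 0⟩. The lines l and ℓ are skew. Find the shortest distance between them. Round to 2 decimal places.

11.00

Common perpendicular direction n = (-3, -2, 0) × (4, 1, 0) = (0, 0, 5).
With w = (-6, 0, -6) − (-7, 5, 5) = (1, -5, -11), w · n = -55.
Distance = |w · n| / |n| = |-55| / √25 ≈ 11.00.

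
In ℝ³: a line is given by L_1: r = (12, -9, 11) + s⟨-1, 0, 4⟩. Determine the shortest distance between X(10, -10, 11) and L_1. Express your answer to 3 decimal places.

Taking (12, -9, 11) on L_1 with direction v = (-1, 0, 4): w = X − (12, -9, 11) = (-2, -1, 0), and w × v = (-4, 8, -1).
Distance = |w × v| / |v| = √81 / √17 ≈ 2.183.

2.183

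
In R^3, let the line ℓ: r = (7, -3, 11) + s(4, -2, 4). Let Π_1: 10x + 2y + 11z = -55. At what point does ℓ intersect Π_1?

(-5, 3, -1)

Substitute r = (7, -3, 11) + t(4, -2, 4) into the plane: 185 + 80t = -55, so t = -3.
Intersection: (7, -3, 11) + (-3)·(4, -2, 4) = (-5, 3, -1).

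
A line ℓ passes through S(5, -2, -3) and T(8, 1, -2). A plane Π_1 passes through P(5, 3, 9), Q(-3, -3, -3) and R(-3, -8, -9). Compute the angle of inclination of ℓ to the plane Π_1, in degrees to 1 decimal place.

37.1

A direction vector for ℓ is T − S = (3, 3, 1).
PQ = (-8, -6, -12), PR = (-8, -11, -18); a normal to Π_1 is PQ × PR = (-24, -48, 40).
Using P: Π_1 has equation -24x - 48y + 40z = 96.
sin θ = |n·v| / (|n||v|) = |-176| / (√4480 · √19) = 0.60325.
θ ≈ 37.1°.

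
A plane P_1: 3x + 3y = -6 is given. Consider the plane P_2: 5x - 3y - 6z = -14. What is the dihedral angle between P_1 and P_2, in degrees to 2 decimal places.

80.27

cos θ = |n₁·n₂| / (|n₁||n₂|) = |6| / (√18 · √70).
θ = arccos(0.16903) ≈ 80.27°.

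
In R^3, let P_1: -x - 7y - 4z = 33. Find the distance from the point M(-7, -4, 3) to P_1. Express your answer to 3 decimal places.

n·M − d = (-1)·(-7) + (-7)·(-4) + (-4)·(3) − 33 = -10; |n| = √66.
Distance = |-10| / √66 = 10/√66 ≈ 1.231.

1.231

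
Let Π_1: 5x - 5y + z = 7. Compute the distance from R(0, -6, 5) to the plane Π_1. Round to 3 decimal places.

n·R − d = (5)·(0) + (-5)·(-6) + (1)·(5) − 7 = 28; |n| = √51.
Distance = |28| / √51 = 28/√51 ≈ 3.921.

3.921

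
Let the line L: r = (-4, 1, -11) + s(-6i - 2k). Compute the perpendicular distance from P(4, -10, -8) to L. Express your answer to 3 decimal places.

11.005

Taking (-4, 1, -11) on L with direction v = (-6, 0, -2): w = P − (-4, 1, -11) = (8, -11, 3), and w × v = (22, -2, -66).
Distance = |w × v| / |v| = √4844 / √40 ≈ 11.005.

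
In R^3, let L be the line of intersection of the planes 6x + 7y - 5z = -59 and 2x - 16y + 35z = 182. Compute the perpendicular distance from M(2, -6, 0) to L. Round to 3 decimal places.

Direction of L: (6, 7, -5) × (2, -16, 35) = (165, -220, -110).
A point on L: solving the two plane equations with x = -3 gives (-3, -3, 4).
Taking (-3, -3, 4) on L with direction v = (165, -220, -110): w = M − (-3, -3, 4) = (5, -3, -4), and w × v = (-550, -110, -605).
Distance = |w × v| / |v| = √680625 / √87725 ≈ 2.785.

2.785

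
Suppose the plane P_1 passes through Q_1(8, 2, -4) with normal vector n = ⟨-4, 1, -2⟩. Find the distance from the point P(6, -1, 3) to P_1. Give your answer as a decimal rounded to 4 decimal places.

P_1: n·r = n·Q_1 gives -4x + y - 2z = -22.
n·P − d = (-4)·(6) + (1)·(-1) + (-2)·(3) − (-22) = -9; |n| = √21.
Distance = |-9| / √21 = 9/√21 ≈ 1.9640.

1.9640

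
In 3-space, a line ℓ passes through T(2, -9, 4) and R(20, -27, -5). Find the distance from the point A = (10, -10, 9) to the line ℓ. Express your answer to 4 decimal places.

A direction vector for ℓ is R − T = (18, -18, -9).
Taking (2, -9, 4) on ℓ with direction v = (18, -18, -9): w = A − (2, -9, 4) = (8, -1, 5), and w × v = (99, 162, -126).
Distance = |w × v| / |v| = √51921 / √729 ≈ 8.4393.

8.4393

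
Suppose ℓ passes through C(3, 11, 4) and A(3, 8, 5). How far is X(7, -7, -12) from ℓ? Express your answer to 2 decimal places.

A direction vector for ℓ is A − C = (0, -3, 1).
Taking (3, 11, 4) on ℓ with direction v = (0, -3, 1): w = X − (3, 11, 4) = (4, -18, -16), and w × v = (-66, -4, -12).
Distance = |w × v| / |v| = √4516 / √10 ≈ 21.25.

21.25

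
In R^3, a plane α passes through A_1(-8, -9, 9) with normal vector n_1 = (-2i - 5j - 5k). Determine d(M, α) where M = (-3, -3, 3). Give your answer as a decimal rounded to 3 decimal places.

1.361

α: n_1·r = n_1·A_1 gives -2x - 5y - 5z = 16.
n·M − d = (-2)·(-3) + (-5)·(-3) + (-5)·(3) − 16 = -10; |n| = √54.
Distance = |-10| / √54 = 10/√54 ≈ 1.361.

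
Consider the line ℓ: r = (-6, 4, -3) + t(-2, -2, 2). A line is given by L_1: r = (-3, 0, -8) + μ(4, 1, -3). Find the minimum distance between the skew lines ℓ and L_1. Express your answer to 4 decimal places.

3.4744

Common perpendicular direction n = (-2, -2, 2) × (4, 1, -3) = (4, 2, 6).
With w = (-3, 0, -8) − (-6, 4, -3) = (3, -4, -5), w · n = -26.
Distance = |w · n| / |n| = |-26| / √56 ≈ 3.4744.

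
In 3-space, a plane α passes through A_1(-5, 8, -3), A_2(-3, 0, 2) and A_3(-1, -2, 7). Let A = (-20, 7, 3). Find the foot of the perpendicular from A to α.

A_1A_2 = (2, -8, 5), A_1A_3 = (4, -10, 10); a normal to α is A_1A_2 × A_1A_3 = (-30, 0, 12).
Using A_1: α has equation -30x + 12z = 114.
Foot = A − λn with λ = (n·A − d)/|n|² = (636 − 114)/1044 = 1/2.
Foot = (-20, 7, 3) − (1/2)·(-30, 0, 12) = (-5, 7, -3).

(-5, 7, -3)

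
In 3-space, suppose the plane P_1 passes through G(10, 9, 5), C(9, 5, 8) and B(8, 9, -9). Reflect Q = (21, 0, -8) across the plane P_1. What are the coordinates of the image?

GC = (-1, -4, 3), GB = (-2, 0, -14); a normal to P_1 is GC × GB = (56, -20, -8).
Using G: P_1 has equation 56x - 20y - 8z = 340.
λ = (n·Q − d)/|n|² = (1240 − 340)/3600 = 1/4.
Reflection = Q − 2λn = (21, 0, -8) − (1/2)·(56, -20, -8) = (-7, 10, -4).

(-7, 10, -4)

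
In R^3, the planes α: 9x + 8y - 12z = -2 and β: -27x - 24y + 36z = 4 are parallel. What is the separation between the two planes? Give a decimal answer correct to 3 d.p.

Rescale β by 1/(-3): 9x + 8y - 12z = -4/3. Then distance = |-2 − (-4/3)| / √289 ≈ 0.039.

0.039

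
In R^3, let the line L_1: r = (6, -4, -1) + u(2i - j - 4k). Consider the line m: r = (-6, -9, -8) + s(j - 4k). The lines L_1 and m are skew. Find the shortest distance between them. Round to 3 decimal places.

Common perpendicular direction n = (2, -1, -4) × (0, 1, -4) = (8, 8, 2).
With w = (-6, -9, -8) − (6, -4, -1) = (-12, -5, -7), w · n = -150.
Distance = |w · n| / |n| = |-150| / √132 ≈ 13.056.

13.056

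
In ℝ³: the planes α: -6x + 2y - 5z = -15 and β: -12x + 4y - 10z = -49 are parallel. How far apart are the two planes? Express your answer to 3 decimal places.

1.178

Rescale β by 1/2: -6x + 2y - 5z = -49/2. Then distance = |-15 − (-49/2)| / √65 ≈ 1.178.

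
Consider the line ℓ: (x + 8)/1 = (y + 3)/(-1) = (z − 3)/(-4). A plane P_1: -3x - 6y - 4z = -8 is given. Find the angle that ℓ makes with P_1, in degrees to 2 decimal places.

34.99

ℓ has direction (1, -1, -4) through (-8, -3, 3).
sin θ = |n·v| / (|n||v|) = |19| / (√61 · √18) = 0.57339.
θ ≈ 34.99°.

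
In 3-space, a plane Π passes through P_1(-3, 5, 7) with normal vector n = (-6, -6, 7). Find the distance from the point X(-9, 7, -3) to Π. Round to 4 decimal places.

4.1818

Π: n·r = n·P_1 gives -6x - 6y + 7z = 37.
n·X − d = (-6)·(-9) + (-6)·(7) + (7)·(-3) − 37 = -46; |n| = √121.
Distance = |-46| / √121 = 46/√121 ≈ 4.1818.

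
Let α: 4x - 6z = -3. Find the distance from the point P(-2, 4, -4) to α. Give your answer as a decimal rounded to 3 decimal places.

n·P − d = (4)·(-2) + (0)·(4) + (-6)·(-4) − (-3) = 19; |n| = √52.
Distance = |19| / √52 = 19/√52 ≈ 2.635.

2.635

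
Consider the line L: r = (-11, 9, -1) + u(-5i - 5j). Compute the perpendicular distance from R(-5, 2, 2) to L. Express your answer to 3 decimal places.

9.670

Taking (-11, 9, -1) on L with direction v = (-5, -5, 0): w = R − (-11, 9, -1) = (6, -7, 3), and w × v = (15, -15, -65).
Distance = |w × v| / |v| = √4675 / √50 ≈ 9.670.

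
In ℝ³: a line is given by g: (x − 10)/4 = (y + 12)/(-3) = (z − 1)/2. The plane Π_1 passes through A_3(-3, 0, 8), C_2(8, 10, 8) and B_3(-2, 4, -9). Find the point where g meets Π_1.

(-6, 0, -7)

g has direction (4, -3, 2) through (10, -12, 1).
A_3C_2 = (11, 10, 0), A_3B_3 = (1, 4, -17); a normal to Π_1 is A_3C_2 × A_3B_3 = (-170, 187, 34).
Using A_3: Π_1 has equation -170x + 187y + 34z = 782.
Substitute r = (10, -12, 1) + t(4, -3, 2) into the plane: -3910 + (-1173)t = 782, so t = -4.
Intersection: (10, -12, 1) + (-4)·(4, -3, 2) = (-6, 0, -7).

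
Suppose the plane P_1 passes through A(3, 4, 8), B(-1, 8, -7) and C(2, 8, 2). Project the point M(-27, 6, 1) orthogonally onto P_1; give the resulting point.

(-3, 0, -7)

AB = (-4, 4, -15), AC = (-1, 4, -6); a normal to P_1 is AB × AC = (36, -9, -12).
Using A: P_1 has equation 36x - 9y - 12z = -24.
Foot = M − λn with λ = (n·M − d)/|n|² = (-1038 − (-24))/1521 = -2/3.
Foot = (-27, 6, 1) − (-2/3)·(36, -9, -12) = (-3, 0, -7).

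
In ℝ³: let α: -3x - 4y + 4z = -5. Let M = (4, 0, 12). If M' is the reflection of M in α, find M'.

(10, 8, 4)

λ = (n·M − d)/|n|² = (36 − (-5))/41 = 1.
Reflection = M − 2λn = (4, 0, 12) − 2·(-3, -4, 4) = (10, 8, 4).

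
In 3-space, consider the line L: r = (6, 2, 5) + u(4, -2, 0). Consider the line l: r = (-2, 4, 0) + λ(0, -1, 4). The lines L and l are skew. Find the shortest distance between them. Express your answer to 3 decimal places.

2.837

Common perpendicular direction n = (4, -2, 0) × (0, -1, 4) = (-8, -16, -4).
With w = (-2, 4, 0) − (6, 2, 5) = (-8, 2, -5), w · n = 52.
Distance = |w · n| / |n| = |52| / √336 ≈ 2.837.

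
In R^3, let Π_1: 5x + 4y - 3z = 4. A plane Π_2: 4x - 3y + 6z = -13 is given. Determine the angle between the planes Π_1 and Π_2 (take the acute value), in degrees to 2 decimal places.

cos θ = |n₁·n₂| / (|n₁||n₂|) = |-10| / (√50 · √61).
θ = arccos(0.18107) ≈ 79.57°.

79.57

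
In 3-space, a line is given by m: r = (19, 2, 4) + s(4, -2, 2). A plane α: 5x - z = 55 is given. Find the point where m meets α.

Substitute r = (19, 2, 4) + t(4, -2, 2) into the plane: 91 + 18t = 55, so t = -2.
Intersection: (19, 2, 4) + (-2)·(4, -2, 2) = (11, 6, 0).

(11, 6, 0)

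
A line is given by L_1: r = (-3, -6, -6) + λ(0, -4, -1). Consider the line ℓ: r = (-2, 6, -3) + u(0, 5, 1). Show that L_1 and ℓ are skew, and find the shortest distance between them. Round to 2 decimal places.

1.00

Common perpendicular direction n = (0, -4, -1) × (0, 5, 1) = (1, 0, 0).
With w = (-2, 6, -3) − (-3, -6, -6) = (1, 12, 3), w · n = 1.
Since n ≠ 0 the lines are not parallel, and w · n = 1 ≠ 0 so they do not intersect; hence they are skew.
Distance = |w · n| / |n| = |1| / √1 ≈ 1.00.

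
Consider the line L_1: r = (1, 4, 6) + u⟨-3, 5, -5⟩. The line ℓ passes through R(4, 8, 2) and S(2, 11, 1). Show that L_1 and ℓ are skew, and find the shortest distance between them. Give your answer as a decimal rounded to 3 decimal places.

A direction vector for ℓ is S − R = (-2, 3, -1).
Common perpendicular direction n = (-3, 5, -5) × (-2, 3, -1) = (10, 7, 1).
With w = (4, 8, 2) − (1, 4, 6) = (3, 4, -4), w · n = 54.
Since n ≠ 0 the lines are not parallel, and w · n = 54 ≠ 0 so they do not intersect; hence they are skew.
Distance = |w · n| / |n| = |54| / √150 ≈ 4.409.

4.409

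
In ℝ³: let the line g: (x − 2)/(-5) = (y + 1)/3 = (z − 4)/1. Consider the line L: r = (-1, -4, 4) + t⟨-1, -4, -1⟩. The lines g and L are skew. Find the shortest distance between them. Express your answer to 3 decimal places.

0.630

g has direction (-5, 3, 1) through (2, -1, 4).
Common perpendicular direction n = (-5, 3, 1) × (-1, -4, -1) = (1, -6, 23).
With w = (-1, -4, 4) − (2, -1, 4) = (-3, -3, 0), w · n = 15.
Distance = |w · n| / |n| = |15| / √566 ≈ 0.630.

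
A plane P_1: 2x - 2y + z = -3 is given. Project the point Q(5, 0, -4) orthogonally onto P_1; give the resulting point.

(3, 2, -5)

Foot = Q − λn with λ = (n·Q − d)/|n|² = (6 − (-3))/9 = 1.
Foot = (5, 0, -4) − 1·(2, -2, 1) = (3, 2, -5).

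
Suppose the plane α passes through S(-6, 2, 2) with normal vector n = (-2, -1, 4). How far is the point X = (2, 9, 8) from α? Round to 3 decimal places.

α: n·r = n·S gives -2x - y + 4z = 18.
n·X − d = (-2)·(2) + (-1)·(9) + (4)·(8) − 18 = 1; |n| = √21.
Distance = |1| / √21 = 1/√21 ≈ 0.218.

0.218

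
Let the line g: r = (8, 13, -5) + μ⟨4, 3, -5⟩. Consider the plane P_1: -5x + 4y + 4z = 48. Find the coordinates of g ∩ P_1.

(0, 7, 5)

Substitute r = (8, 13, -5) + t(4, 3, -5) into the plane: -8 + (-28)t = 48, so t = -2.
Intersection: (8, 13, -5) + (-2)·(4, 3, -5) = (0, 7, 5).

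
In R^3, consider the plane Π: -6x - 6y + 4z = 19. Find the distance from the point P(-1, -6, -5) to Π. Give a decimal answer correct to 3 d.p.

n·P − d = (-6)·(-1) + (-6)·(-6) + (4)·(-5) − 19 = 3; |n| = √88.
Distance = |3| / √88 = 3/√88 ≈ 0.320.

0.320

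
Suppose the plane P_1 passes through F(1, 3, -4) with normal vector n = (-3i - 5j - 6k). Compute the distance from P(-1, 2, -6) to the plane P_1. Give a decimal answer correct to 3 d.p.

2.749

P_1: n·r = n·F gives -3x - 5y - 6z = 6.
n·P − d = (-3)·(-1) + (-5)·(2) + (-6)·(-6) − 6 = 23; |n| = √70.
Distance = |23| / √70 = 23/√70 ≈ 2.749.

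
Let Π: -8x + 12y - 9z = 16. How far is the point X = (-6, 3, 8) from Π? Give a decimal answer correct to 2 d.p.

n·X − d = (-8)·(-6) + (12)·(3) + (-9)·(8) − 16 = -4; |n| = √289.
Distance = |-4| / √289 = 4/√289 ≈ 0.24.

0.24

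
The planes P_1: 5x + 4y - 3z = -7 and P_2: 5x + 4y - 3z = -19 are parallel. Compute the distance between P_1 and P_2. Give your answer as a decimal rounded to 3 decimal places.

Same normal n = (5, 4, -3) with |n| = √50; distance = |-7 − (-19)| / |n| = 12/√50 ≈ 1.697.

1.697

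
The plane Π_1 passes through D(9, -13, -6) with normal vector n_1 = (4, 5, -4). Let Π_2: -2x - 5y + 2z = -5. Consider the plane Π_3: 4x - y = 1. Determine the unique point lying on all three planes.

(1, 3, 6)

Π_1: n_1·r = n_1·D gives 4x + 5y - 4z = -5.
Solving the 3×3 linear system 4x + 5y - 4z = -5, -2x - 5y + 2z = -5, 4x - y = 1 (e.g. by elimination or Cramer's rule, determinant = -40) gives (1, 3, 6).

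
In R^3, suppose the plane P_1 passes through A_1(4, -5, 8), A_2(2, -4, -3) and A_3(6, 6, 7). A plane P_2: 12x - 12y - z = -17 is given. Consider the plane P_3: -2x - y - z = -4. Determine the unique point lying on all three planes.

(3, 5, -7)

A_1A_2 = (-2, 1, -11), A_1A_3 = (2, 11, -1); a normal to P_1 is A_1A_2 × A_1A_3 = (120, -24, -24).
Using A_1: P_1 has equation 120x - 24y - 24z = 408.
Solving the 3×3 linear system 120x - 24y - 24z = 408, 12x - 12y - z = -17, -2x - y - z = -4 (e.g. by elimination or Cramer's rule, determinant = 1848) gives (3, 5, -7).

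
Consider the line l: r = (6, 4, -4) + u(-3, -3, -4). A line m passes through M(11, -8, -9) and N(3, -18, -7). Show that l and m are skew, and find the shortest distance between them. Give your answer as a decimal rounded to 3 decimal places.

11.940

A direction vector for m is N − M = (-8, -10, 2).
Common perpendicular direction n = (-3, -3, -4) × (-8, -10, 2) = (-46, 38, 6).
With w = (11, -8, -9) − (6, 4, -4) = (5, -12, -5), w · n = -716.
Since n ≠ 0 the lines are not parallel, and w · n = -716 ≠ 0 so they do not intersect; hence they are skew.
Distance = |w · n| / |n| = |-716| / √3596 ≈ 11.940.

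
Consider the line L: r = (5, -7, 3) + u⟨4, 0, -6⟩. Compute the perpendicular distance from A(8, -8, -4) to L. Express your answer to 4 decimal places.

Taking (5, -7, 3) on L with direction v = (4, 0, -6): w = A − (5, -7, 3) = (3, -1, -7), and w × v = (6, -10, 4).
Distance = |w × v| / |v| = √152 / √52 ≈ 1.7097.

1.7097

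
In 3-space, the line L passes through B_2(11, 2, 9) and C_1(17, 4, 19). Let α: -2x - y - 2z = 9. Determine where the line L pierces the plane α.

A direction vector for L is C_1 − B_2 = (6, 2, 10).
Substitute r = (11, 2, 9) + t(6, 2, 10) into the plane: -42 + (-34)t = 9, so t = -3/2.
Intersection: (11, 2, 9) + (-3/2)·(6, 2, 10) = (2, -1, -6).

(2, -1, -6)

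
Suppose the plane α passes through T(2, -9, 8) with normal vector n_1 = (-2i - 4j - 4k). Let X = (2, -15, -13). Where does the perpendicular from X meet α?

α: n_1·r = n_1·T gives -2x - 4y - 4z = 0.
Foot = X − λn with λ = (n·X − d)/|n|² = (108 − 0)/36 = 3.
Foot = (2, -15, -13) − 3·(-2, -4, -4) = (8, -3, -1).

(8, -3, -1)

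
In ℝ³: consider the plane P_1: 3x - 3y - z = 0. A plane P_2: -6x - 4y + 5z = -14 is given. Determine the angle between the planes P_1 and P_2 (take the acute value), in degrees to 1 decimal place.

73.3

cos θ = |n₁·n₂| / (|n₁||n₂|) = |-11| / (√19 · √77).
θ = arccos(0.28759) ≈ 73.3°.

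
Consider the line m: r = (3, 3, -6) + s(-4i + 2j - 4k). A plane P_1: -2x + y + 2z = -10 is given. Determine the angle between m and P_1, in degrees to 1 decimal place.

sin θ = |n·v| / (|n||v|) = |2| / (√9 · √36) = 0.11111.
θ ≈ 6.4°.

6.4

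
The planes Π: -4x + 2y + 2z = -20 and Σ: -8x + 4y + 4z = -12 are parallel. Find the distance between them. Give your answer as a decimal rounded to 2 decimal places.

2.86

Rescale Σ by 1/2: -4x + 2y + 2z = -6. Then distance = |-20 − (-6)| / √24 ≈ 2.86.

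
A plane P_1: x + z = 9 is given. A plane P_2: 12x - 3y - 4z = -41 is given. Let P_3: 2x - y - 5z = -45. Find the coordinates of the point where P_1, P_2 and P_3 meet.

Solving the 3×3 linear system x + z = 9, 12x - 3y - 4z = -41, 2x - y - 5z = -45 (e.g. by elimination or Cramer's rule, determinant = 5) gives (1, 7, 8).

(1, 7, 8)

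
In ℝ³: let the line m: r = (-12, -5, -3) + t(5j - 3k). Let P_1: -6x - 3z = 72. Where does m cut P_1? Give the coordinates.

Substitute r = (-12, -5, -3) + t(0, 5, -3) into the plane: 81 + 9t = 72, so t = -1.
Intersection: (-12, -5, -3) + (-1)·(0, 5, -3) = (-12, -10, 0).

(-12, -10, 0)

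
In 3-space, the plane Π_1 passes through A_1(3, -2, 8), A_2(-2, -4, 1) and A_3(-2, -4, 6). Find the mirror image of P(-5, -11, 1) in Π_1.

A_1A_2 = (-5, -2, -7), A_1A_3 = (-5, -2, -2); a normal to Π_1 is A_1A_2 × A_1A_3 = (-10, 25, 0).
Using A_1: Π_1 has equation -10x + 25y = -80.
λ = (n·P − d)/|n|² = (-225 − (-80))/725 = -1/5.
Reflection = P − 2λn = (-5, -11, 1) − (-2/5)·(-10, 25, 0) = (-9, -1, 1).

(-9, -1, 1)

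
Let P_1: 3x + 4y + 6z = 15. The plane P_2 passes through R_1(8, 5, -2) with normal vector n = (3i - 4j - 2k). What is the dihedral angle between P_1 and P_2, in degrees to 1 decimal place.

P_2: n·r = n·R_1 gives 3x - 4y - 2z = 8.
cos θ = |n₁·n₂| / (|n₁||n₂|) = |-19| / (√61 · √29).
θ = arccos(0.45174) ≈ 63.1°.

63.1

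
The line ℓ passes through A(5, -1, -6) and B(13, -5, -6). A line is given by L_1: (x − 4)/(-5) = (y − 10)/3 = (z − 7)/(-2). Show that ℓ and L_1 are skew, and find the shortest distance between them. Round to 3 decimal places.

A direction vector for ℓ is B − A = (8, -4, 0).
L_1 has direction (-5, 3, -2) through (4, 10, 7).
Common perpendicular direction n = (8, -4, 0) × (-5, 3, -2) = (8, 16, 4).
With w = (4, 10, 7) − (5, -1, -6) = (-1, 11, 13), w · n = 220.
Since n ≠ 0 the lines are not parallel, and w · n = 220 ≠ 0 so they do not intersect; hence they are skew.
Distance = |w · n| / |n| = |220| / √336 ≈ 12.002.

12.002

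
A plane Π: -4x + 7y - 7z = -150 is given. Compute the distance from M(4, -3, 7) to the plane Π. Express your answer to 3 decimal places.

5.994

n·M − d = (-4)·(4) + (7)·(-3) + (-7)·(7) − (-150) = 64; |n| = √114.
Distance = |64| / √114 = 64/√114 ≈ 5.994.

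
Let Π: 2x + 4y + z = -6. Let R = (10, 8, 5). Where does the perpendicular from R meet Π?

(4, -4, 2)

Foot = R − λn with λ = (n·R − d)/|n|² = (57 − (-6))/21 = 3.
Foot = (10, 8, 5) − 3·(2, 4, 1) = (4, -4, 2).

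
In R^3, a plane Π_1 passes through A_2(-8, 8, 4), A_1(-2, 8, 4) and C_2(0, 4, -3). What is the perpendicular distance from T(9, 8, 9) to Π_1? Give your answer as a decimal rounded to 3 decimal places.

2.481

A_2A_1 = (6, 0, 0), A_2C_2 = (8, -4, -7); a normal to Π_1 is A_2A_1 × A_2C_2 = (0, 42, -24).
Using A_2: Π_1 has equation 42y - 24z = 240.
n·T − d = (0)·(9) + (42)·(8) + (-24)·(9) − 240 = -120; |n| = √2340.
Distance = |-120| / √2340 = 120/√2340 ≈ 2.481.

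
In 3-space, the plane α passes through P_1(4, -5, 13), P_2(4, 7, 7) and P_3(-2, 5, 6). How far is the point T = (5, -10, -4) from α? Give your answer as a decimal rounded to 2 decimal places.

17.00

P_1P_2 = (0, 12, -6), P_1P_3 = (-6, 10, -7); a normal to α is P_1P_2 × P_1P_3 = (-24, 36, 72).
Using P_1: α has equation -24x + 36y + 72z = 660.
n·T − d = (-24)·(5) + (36)·(-10) + (72)·(-4) − 660 = -1428; |n| = √7056.
Distance = |-1428| / √7056 = 1428/√7056 ≈ 17.00.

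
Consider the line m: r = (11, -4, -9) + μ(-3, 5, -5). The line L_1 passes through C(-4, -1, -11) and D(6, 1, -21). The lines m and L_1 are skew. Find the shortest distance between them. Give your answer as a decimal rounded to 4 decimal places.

4.4728

A direction vector for L_1 is D − C = (10, 2, -10).
Common perpendicular direction n = (-3, 5, -5) × (10, 2, -10) = (-40, -80, -56).
With w = (-4, -1, -11) − (11, -4, -9) = (-15, 3, -2), w · n = 472.
Distance = |w · n| / |n| = |472| / √11136 ≈ 4.4728.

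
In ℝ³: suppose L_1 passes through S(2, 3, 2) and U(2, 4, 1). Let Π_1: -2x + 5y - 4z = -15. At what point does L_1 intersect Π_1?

A direction vector for L_1 is U − S = (0, 1, -1).
Substitute r = (2, 3, 2) + t(0, 1, -1) into the plane: 3 + 9t = -15, so t = -2.
Intersection: (2, 3, 2) + (-2)·(0, 1, -1) = (2, 1, 4).

(2, 1, 4)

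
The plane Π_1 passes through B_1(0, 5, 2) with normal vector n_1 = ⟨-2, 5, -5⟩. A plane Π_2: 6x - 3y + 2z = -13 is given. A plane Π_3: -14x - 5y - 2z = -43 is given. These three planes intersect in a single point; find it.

Π_1: n_1·r = n_1·B_1 gives -2x + 5y - 5z = 15.
Solving the 3×3 linear system -2x + 5y - 5z = 15, 6x - 3y + 2z = -13, -14x - 5y - 2z = -43 (e.g. by elimination or Cramer's rule, determinant = 248) gives (0, 7, 4).

(0, 7, 4)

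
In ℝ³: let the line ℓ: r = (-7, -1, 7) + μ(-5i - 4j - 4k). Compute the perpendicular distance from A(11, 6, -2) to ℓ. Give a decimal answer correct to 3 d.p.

18.331

Taking (-7, -1, 7) on ℓ with direction v = (-5, -4, -4): w = A − (-7, -1, 7) = (18, 7, -9), and w × v = (-64, 117, -37).
Distance = |w × v| / |v| = √19154 / √57 ≈ 18.331.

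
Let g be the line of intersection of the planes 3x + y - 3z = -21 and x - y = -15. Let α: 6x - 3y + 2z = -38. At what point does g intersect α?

(-3, 12, 8)

Direction of g: (3, 1, -3) × (1, -1, 0) = (-3, -3, -4).
A point on g: solving the two plane equations with x = 0 gives (0, 15, 12).
Substitute r = (0, 15, 12) + t(-3, -3, -4) into the plane: -21 + (-17)t = -38, so t = 1.
Intersection: (0, 15, 12) + 1·(-3, -3, -4) = (-3, 12, 8).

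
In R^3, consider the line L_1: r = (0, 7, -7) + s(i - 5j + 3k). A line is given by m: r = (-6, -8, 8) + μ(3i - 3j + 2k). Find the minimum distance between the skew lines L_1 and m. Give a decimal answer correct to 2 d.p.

5.82

Common perpendicular direction n = (1, -5, 3) × (3, -3, 2) = (-1, 7, 12).
With w = (-6, -8, 8) − (0, 7, -7) = (-6, -15, 15), w · n = 81.
Distance = |w · n| / |n| = |81| / √194 ≈ 5.82.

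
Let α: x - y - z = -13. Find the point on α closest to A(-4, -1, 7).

(-5, 0, 8)

Foot = A − λn with λ = (n·A − d)/|n|² = (-10 − (-13))/3 = 1.
Foot = (-4, -1, 7) − 1·(1, -1, -1) = (-5, 0, 8).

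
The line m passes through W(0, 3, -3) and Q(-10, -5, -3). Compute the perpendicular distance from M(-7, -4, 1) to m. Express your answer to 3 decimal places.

4.147

A direction vector for m is Q − W = (-10, -8, 0).
Taking (0, 3, -3) on m with direction v = (-10, -8, 0): w = M − (0, 3, -3) = (-7, -7, 4), and w × v = (32, -40, -14).
Distance = |w × v| / |v| = √2820 / √164 ≈ 4.147.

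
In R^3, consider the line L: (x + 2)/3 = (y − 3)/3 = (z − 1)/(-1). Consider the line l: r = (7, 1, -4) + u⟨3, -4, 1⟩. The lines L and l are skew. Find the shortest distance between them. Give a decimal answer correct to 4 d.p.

L has direction (3, 3, -1) through (-2, 3, 1).
Common perpendicular direction n = (3, 3, -1) × (3, -4, 1) = (-1, -6, -21).
With w = (7, 1, -4) − (-2, 3, 1) = (9, -2, -5), w · n = 108.
Distance = |w · n| / |n| = |108| / √478 ≈ 4.9398.

4.9398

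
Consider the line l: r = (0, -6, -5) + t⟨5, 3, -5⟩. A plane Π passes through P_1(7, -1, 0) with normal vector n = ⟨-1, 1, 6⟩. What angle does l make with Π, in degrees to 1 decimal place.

42.5

Π: n·r = n·P_1 gives -x + y + 6z = -8.
sin θ = |n·v| / (|n||v|) = |-32| / (√38 · √59) = 0.67582.
θ ≈ 42.5°.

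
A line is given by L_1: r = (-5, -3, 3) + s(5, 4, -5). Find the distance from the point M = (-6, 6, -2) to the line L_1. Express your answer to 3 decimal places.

Taking (-5, -3, 3) on L_1 with direction v = (5, 4, -5): w = M − (-5, -3, 3) = (-1, 9, -5), and w × v = (-25, -30, -49).
Distance = |w × v| / |v| = √3926 / √66 ≈ 7.713.

7.713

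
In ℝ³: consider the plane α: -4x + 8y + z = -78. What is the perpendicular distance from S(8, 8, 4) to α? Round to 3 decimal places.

12.667

n·S − d = (-4)·(8) + (8)·(8) + (1)·(4) − (-78) = 114; |n| = √81.
Distance = |114| / √81 = 114/√81 ≈ 12.667.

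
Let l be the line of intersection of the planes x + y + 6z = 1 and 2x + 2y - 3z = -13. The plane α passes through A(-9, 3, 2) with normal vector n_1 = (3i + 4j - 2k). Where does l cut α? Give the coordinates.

Direction of l: (1, 1, 6) × (2, 2, -3) = (-15, 15, 0).
A point on l: solving the two plane equations with x = -5 gives (-5, 0, 1).
α: n_1·r = n_1·A gives 3x + 4y - 2z = -19.
Substitute r = (-5, 0, 1) + t(-15, 15, 0) into the plane: -17 + 15t = -19, so t = -2/15.
Intersection: (-5, 0, 1) + (-2/15)·(-15, 15, 0) = (-3, -2, 1).

(-3, -2, 1)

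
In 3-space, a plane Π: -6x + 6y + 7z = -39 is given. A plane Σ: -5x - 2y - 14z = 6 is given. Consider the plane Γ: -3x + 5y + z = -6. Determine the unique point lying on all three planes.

(6, 3, -3)

Solving the 3×3 linear system -6x + 6y + 7z = -39, -5x - 2y - 14z = 6, -3x + 5y + z = -6 (e.g. by elimination or Cramer's rule, determinant = -343) gives (6, 3, -3).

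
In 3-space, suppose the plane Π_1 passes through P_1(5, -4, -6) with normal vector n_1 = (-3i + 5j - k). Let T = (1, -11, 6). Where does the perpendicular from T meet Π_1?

Π_1: n_1·r = n_1·P_1 gives -3x + 5y - z = -29.
Foot = T − λn with λ = (n·T − d)/|n|² = (-64 − (-29))/35 = -1.
Foot = (1, -11, 6) − (-1)·(-3, 5, -1) = (-2, -6, 5).

(-2, -6, 5)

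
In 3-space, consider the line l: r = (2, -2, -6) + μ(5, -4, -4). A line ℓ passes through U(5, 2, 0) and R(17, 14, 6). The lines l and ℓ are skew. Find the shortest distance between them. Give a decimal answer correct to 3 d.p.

3.014

A direction vector for ℓ is R − U = (12, 12, 6).
Common perpendicular direction n = (5, -4, -4) × (12, 12, 6) = (24, -78, 108).
With w = (5, 2, 0) − (2, -2, -6) = (3, 4, 6), w · n = 408.
Distance = |w · n| / |n| = |408| / √18324 ≈ 3.014.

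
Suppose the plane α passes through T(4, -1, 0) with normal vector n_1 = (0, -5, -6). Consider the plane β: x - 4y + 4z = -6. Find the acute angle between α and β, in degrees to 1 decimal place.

84.9

α: n_1·r = n_1·T gives -5y - 6z = 5.
cos θ = |n₁·n₂| / (|n₁||n₂|) = |-4| / (√61 · √33).
θ = arccos(0.08915) ≈ 84.9°.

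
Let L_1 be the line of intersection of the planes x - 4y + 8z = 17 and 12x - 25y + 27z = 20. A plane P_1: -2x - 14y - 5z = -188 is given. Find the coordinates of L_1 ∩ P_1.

Direction of L_1: (1, -4, 8) × (12, -25, 27) = (92, 69, 23).
A point on L_1: solving the two plane equations with x = 5 gives (5, 7, 5).
Substitute r = (5, 7, 5) + t(92, 69, 23) into the plane: -133 + (-1265)t = -188, so t = 1/23.
Intersection: (5, 7, 5) + (1/23)·(92, 69, 23) = (9, 10, 6).

(9, 10, 6)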